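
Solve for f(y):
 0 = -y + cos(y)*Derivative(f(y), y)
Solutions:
 f(y) = C1 + Integral(y/cos(y), y)


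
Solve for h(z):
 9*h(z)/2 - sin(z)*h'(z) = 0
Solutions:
 h(z) = C1*(cos(z) - 1)^(1/4)*(cos(z)^2 - 2*cos(z) + 1)/((cos(z) + 1)^(1/4)*(cos(z)^2 + 2*cos(z) + 1))


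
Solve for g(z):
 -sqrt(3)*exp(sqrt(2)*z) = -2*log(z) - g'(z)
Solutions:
 g(z) = C1 - 2*z*log(z) + 2*z + sqrt(6)*exp(sqrt(2)*z)/2


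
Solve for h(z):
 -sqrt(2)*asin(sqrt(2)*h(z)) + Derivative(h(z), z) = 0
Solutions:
 Integral(1/asin(sqrt(2)*_y), (_y, h(z))) = C1 + sqrt(2)*z


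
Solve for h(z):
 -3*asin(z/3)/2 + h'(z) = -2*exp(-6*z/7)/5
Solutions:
 h(z) = C1 + 3*z*asin(z/3)/2 + 3*sqrt(9 - z^2)/2 + 7*exp(-6*z/7)/15


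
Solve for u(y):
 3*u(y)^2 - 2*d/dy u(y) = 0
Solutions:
 u(y) = -2/(C1 + 3*y)


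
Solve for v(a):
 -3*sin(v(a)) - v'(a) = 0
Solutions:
 v(a) = -acos((-C1 - exp(6*a))/(C1 - exp(6*a))) + 2*pi
 v(a) = acos((-C1 - exp(6*a))/(C1 - exp(6*a)))


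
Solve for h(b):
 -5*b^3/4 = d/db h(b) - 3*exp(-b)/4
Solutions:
 h(b) = C1 - 5*b^4/16 - 3*exp(-b)/4


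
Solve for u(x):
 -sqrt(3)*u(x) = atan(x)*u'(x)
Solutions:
 u(x) = C1*exp(-sqrt(3)*Integral(1/atan(x), x))


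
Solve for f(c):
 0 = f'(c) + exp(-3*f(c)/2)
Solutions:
 f(c) = 2*log(C1 - 3*c/2)/3
 f(c) = 2*log(2^(2/3)*(-3^(1/3) - 3^(5/6)*I)*(C1 - c)^(1/3)/4)
 f(c) = 2*log(2^(2/3)*(-3^(1/3) + 3^(5/6)*I)*(C1 - c)^(1/3)/4)


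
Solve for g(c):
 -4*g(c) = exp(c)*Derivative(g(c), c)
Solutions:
 g(c) = C1*exp(4*exp(-c))


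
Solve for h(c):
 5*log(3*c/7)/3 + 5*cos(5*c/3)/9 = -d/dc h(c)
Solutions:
 h(c) = C1 - 5*c*log(c)/3 - 5*c*log(3)/3 + 5*c/3 + 5*c*log(7)/3 - sin(5*c/3)/3


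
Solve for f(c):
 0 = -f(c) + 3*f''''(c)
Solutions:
 f(c) = C1*exp(-3^(3/4)*c/3) + C2*exp(3^(3/4)*c/3) + C3*sin(3^(3/4)*c/3) + C4*cos(3^(3/4)*c/3)


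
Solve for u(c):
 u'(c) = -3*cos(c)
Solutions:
 u(c) = C1 - 3*sin(c)


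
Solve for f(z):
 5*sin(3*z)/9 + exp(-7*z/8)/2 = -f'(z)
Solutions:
 f(z) = C1 + 5*cos(3*z)/27 + 4*exp(-7*z/8)/7


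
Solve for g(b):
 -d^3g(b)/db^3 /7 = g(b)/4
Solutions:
 g(b) = C3*exp(-14^(1/3)*b/2) + (C1*sin(14^(1/3)*sqrt(3)*b/4) + C2*cos(14^(1/3)*sqrt(3)*b/4))*exp(14^(1/3)*b/4)


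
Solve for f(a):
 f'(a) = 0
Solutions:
 f(a) = C1


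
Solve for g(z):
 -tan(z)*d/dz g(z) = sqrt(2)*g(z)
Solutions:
 g(z) = C1/sin(z)^(sqrt(2))


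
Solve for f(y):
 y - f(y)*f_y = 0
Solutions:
 f(y) = -sqrt(C1 + y^2)
 f(y) = sqrt(C1 + y^2)


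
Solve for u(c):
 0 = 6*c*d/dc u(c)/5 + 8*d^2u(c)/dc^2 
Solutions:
 u(c) = C1 + C2*erf(sqrt(30)*c/20)


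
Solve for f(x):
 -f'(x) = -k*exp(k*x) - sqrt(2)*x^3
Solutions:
 f(x) = C1 + sqrt(2)*x^4/4 + exp(k*x)


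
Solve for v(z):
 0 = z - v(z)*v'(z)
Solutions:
 v(z) = -sqrt(C1 + z^2)
 v(z) = sqrt(C1 + z^2)


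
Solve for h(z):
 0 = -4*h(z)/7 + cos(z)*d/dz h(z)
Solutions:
 h(z) = C1*(sin(z) + 1)^(2/7)/(sin(z) - 1)^(2/7)


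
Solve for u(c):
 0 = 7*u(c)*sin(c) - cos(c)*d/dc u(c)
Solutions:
 u(c) = C1/cos(c)^7


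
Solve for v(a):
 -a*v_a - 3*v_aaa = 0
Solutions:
 v(a) = C1 + Integral(C2*airyai(-3^(2/3)*a/3) + C3*airybi(-3^(2/3)*a/3), a)


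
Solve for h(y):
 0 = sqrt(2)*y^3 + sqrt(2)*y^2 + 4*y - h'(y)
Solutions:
 h(y) = C1 + sqrt(2)*y^4/4 + sqrt(2)*y^3/3 + 2*y^2


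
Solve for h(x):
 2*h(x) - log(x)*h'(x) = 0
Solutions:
 h(x) = C1*exp(2*li(x))


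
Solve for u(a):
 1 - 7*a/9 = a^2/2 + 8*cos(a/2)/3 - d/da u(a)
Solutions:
 u(a) = C1 + a^3/6 + 7*a^2/18 - a + 16*sin(a/2)/3


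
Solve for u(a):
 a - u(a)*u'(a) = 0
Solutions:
 u(a) = -sqrt(C1 + a^2)
 u(a) = sqrt(C1 + a^2)


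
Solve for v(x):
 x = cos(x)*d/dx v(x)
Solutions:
 v(x) = C1 + Integral(x/cos(x), x)


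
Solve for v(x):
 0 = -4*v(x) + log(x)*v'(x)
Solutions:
 v(x) = C1*exp(4*li(x))


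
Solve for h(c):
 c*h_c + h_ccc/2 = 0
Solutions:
 h(c) = C1 + Integral(C2*airyai(-2^(1/3)*c) + C3*airybi(-2^(1/3)*c), c)


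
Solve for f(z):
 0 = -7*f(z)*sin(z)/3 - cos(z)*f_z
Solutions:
 f(z) = C1*cos(z)^(7/3)


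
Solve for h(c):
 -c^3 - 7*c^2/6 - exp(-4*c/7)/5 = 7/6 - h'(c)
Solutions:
 h(c) = C1 + c^4/4 + 7*c^3/18 + 7*c/6 - 7*exp(-4*c/7)/20


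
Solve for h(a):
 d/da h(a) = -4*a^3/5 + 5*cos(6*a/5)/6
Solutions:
 h(a) = C1 - a^4/5 + 25*sin(6*a/5)/36


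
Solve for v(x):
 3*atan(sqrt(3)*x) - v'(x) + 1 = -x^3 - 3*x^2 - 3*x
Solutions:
 v(x) = C1 + x^4/4 + x^3 + 3*x^2/2 + 3*x*atan(sqrt(3)*x) + x - sqrt(3)*log(3*x^2 + 1)/2


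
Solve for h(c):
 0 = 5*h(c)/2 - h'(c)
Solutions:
 h(c) = C1*exp(5*c/2)


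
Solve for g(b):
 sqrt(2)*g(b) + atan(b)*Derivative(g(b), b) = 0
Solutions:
 g(b) = C1*exp(-sqrt(2)*Integral(1/atan(b), b))


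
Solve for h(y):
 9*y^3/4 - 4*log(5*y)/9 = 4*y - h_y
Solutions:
 h(y) = C1 - 9*y^4/16 + 2*y^2 + 4*y*log(y)/9 - 4*y/9 + 4*y*log(5)/9


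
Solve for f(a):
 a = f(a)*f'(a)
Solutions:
 f(a) = -sqrt(C1 + a^2)
 f(a) = sqrt(C1 + a^2)


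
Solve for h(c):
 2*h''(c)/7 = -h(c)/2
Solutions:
 h(c) = C1*sin(sqrt(7)*c/2) + C2*cos(sqrt(7)*c/2)


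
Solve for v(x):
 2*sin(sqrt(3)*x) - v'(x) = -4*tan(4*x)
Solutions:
 v(x) = C1 - log(cos(4*x)) - 2*sqrt(3)*cos(sqrt(3)*x)/3


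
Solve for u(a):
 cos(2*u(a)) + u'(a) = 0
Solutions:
 u(a) = -asin((C1 + exp(4*a))/(C1 - exp(4*a)))/2 + pi/2
 u(a) = asin((C1 + exp(4*a))/(C1 - exp(4*a)))/2


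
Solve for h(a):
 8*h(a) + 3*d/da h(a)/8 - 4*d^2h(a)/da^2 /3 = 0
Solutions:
 h(a) = C1*exp(a*(9 - sqrt(24657))/64) + C2*exp(a*(9 + sqrt(24657))/64)


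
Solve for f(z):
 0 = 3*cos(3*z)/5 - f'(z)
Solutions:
 f(z) = C1 + sin(3*z)/5


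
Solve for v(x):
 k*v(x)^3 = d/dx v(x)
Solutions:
 v(x) = -sqrt(2)*sqrt(-1/(C1 + k*x))/2
 v(x) = sqrt(2)*sqrt(-1/(C1 + k*x))/2


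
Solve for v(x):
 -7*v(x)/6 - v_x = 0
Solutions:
 v(x) = C1*exp(-7*x/6)


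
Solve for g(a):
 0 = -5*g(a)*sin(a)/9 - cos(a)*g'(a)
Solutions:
 g(a) = C1*cos(a)^(5/9)


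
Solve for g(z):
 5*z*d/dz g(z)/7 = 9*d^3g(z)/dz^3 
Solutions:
 g(z) = C1 + Integral(C2*airyai(735^(1/3)*z/21) + C3*airybi(735^(1/3)*z/21), z)


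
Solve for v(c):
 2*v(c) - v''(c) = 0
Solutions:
 v(c) = C1*exp(-sqrt(2)*c) + C2*exp(sqrt(2)*c)


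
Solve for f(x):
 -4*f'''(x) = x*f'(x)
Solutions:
 f(x) = C1 + Integral(C2*airyai(-2^(1/3)*x/2) + C3*airybi(-2^(1/3)*x/2), x)


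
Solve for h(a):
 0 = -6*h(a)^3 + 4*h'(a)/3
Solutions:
 h(a) = -sqrt(-1/(C1 + 9*a))
 h(a) = sqrt(-1/(C1 + 9*a))


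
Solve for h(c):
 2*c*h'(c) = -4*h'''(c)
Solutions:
 h(c) = C1 + Integral(C2*airyai(-2^(2/3)*c/2) + C3*airybi(-2^(2/3)*c/2), c)


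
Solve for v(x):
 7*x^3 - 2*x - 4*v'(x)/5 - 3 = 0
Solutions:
 v(x) = C1 + 35*x^4/16 - 5*x^2/4 - 15*x/4


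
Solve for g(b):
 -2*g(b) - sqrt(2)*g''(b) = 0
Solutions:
 g(b) = C1*sin(2^(1/4)*b) + C2*cos(2^(1/4)*b)


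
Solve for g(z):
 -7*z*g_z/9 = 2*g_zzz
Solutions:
 g(z) = C1 + Integral(C2*airyai(-84^(1/3)*z/6) + C3*airybi(-84^(1/3)*z/6), z)


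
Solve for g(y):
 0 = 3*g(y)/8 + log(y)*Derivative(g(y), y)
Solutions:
 g(y) = C1*exp(-3*li(y)/8)


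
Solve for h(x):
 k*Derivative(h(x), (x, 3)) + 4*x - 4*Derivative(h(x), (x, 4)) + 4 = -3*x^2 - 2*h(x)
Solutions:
 h(x) = C1*exp(x*(3*k - sqrt(3)*sqrt(3*k^2 + 16*3^(1/3)*(-9*k^2 + sqrt(3)*sqrt(27*k^4 + 32768))^(1/3) - 512*3^(2/3)/(-9*k^2 + sqrt(3)*sqrt(27*k^4 + 32768))^(1/3)) - sqrt(6)*sqrt(-3*sqrt(3)*k^3/sqrt(3*k^2 + 16*3^(1/3)*(-9*k^2 + sqrt(3)*sqrt(27*k^4 + 32768))^(1/3) - 512*3^(2/3)/(-9*k^2 + sqrt(3)*sqrt(27*k^4 + 32768))^(1/3)) + 3*k^2 - 8*3^(1/3)*(-9*k^2 + sqrt(3)*sqrt(27*k^4 + 32768))^(1/3) + 256*3^(2/3)/(-9*k^2 + sqrt(3)*sqrt(27*k^4 + 32768))^(1/3)))/48) + C2*exp(x*(3*k - sqrt(3)*sqrt(3*k^2 + 16*3^(1/3)*(-9*k^2 + sqrt(3)*sqrt(27*k^4 + 32768))^(1/3) - 512*3^(2/3)/(-9*k^2 + sqrt(3)*sqrt(27*k^4 + 32768))^(1/3)) + sqrt(6)*sqrt(-3*sqrt(3)*k^3/sqrt(3*k^2 + 16*3^(1/3)*(-9*k^2 + sqrt(3)*sqrt(27*k^4 + 32768))^(1/3) - 512*3^(2/3)/(-9*k^2 + sqrt(3)*sqrt(27*k^4 + 32768))^(1/3)) + 3*k^2 - 8*3^(1/3)*(-9*k^2 + sqrt(3)*sqrt(27*k^4 + 32768))^(1/3) + 256*3^(2/3)/(-9*k^2 + sqrt(3)*sqrt(27*k^4 + 32768))^(1/3)))/48) + C3*exp(x*(3*k + sqrt(3)*sqrt(3*k^2 + 16*3^(1/3)*(-9*k^2 + sqrt(3)*sqrt(27*k^4 + 32768))^(1/3) - 512*3^(2/3)/(-9*k^2 + sqrt(3)*sqrt(27*k^4 + 32768))^(1/3)) - sqrt(6)*sqrt(3*sqrt(3)*k^3/sqrt(3*k^2 + 16*3^(1/3)*(-9*k^2 + sqrt(3)*sqrt(27*k^4 + 32768))^(1/3) - 512*3^(2/3)/(-9*k^2 + sqrt(3)*sqrt(27*k^4 + 32768))^(1/3)) + 3*k^2 - 8*3^(1/3)*(-9*k^2 + sqrt(3)*sqrt(27*k^4 + 32768))^(1/3) + 256*3^(2/3)/(-9*k^2 + sqrt(3)*sqrt(27*k^4 + 32768))^(1/3)))/48) + C4*exp(x*(3*k + sqrt(3)*sqrt(3*k^2 + 16*3^(1/3)*(-9*k^2 + sqrt(3)*sqrt(27*k^4 + 32768))^(1/3) - 512*3^(2/3)/(-9*k^2 + sqrt(3)*sqrt(27*k^4 + 32768))^(1/3)) + sqrt(6)*sqrt(3*sqrt(3)*k^3/sqrt(3*k^2 + 16*3^(1/3)*(-9*k^2 + sqrt(3)*sqrt(27*k^4 + 32768))^(1/3) - 512*3^(2/3)/(-9*k^2 + sqrt(3)*sqrt(27*k^4 + 32768))^(1/3)) + 3*k^2 - 8*3^(1/3)*(-9*k^2 + sqrt(3)*sqrt(27*k^4 + 32768))^(1/3) + 256*3^(2/3)/(-9*k^2 + sqrt(3)*sqrt(27*k^4 + 32768))^(1/3)))/48) - 3*x^2/2 - 2*x - 2


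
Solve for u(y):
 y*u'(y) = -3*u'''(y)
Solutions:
 u(y) = C1 + Integral(C2*airyai(-3^(2/3)*y/3) + C3*airybi(-3^(2/3)*y/3), y)


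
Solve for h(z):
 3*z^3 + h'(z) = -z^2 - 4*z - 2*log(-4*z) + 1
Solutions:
 h(z) = C1 - 3*z^4/4 - z^3/3 - 2*z^2 - 2*z*log(-z) + z*(3 - 4*log(2))


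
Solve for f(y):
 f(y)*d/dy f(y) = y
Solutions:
 f(y) = -sqrt(C1 + y^2)
 f(y) = sqrt(C1 + y^2)


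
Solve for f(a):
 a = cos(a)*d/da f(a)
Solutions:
 f(a) = C1 + Integral(a/cos(a), a)


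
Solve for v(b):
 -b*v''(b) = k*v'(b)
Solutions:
 v(b) = C1 + b^(1 - re(k))*(C2*sin(log(b)*Abs(im(k))) + C3*cos(log(b)*im(k)))


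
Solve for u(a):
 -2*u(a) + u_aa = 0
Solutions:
 u(a) = C1*exp(-sqrt(2)*a) + C2*exp(sqrt(2)*a)


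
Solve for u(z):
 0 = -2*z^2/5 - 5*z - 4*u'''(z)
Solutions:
 u(z) = C1 + C2*z + C3*z^2 - z^5/600 - 5*z^4/96


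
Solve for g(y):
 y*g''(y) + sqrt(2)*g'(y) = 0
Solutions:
 g(y) = C1 + C2*y^(1 - sqrt(2))


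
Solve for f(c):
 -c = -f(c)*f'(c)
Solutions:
 f(c) = -sqrt(C1 + c^2)
 f(c) = sqrt(C1 + c^2)


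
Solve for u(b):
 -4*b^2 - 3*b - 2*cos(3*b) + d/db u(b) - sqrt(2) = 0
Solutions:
 u(b) = C1 + 4*b^3/3 + 3*b^2/2 + sqrt(2)*b + 2*sin(3*b)/3


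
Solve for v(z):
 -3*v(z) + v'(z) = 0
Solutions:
 v(z) = C1*exp(3*z)


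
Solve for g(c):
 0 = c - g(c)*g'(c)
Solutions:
 g(c) = -sqrt(C1 + c^2)
 g(c) = sqrt(C1 + c^2)


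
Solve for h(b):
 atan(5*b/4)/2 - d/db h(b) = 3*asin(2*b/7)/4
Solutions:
 h(b) = C1 - 3*b*asin(2*b/7)/4 + b*atan(5*b/4)/2 - 3*sqrt(49 - 4*b^2)/8 - log(25*b^2 + 16)/5


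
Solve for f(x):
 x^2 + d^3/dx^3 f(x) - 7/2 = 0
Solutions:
 f(x) = C1 + C2*x + C3*x^2 - x^5/60 + 7*x^3/12


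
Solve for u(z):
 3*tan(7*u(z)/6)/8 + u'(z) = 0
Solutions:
 u(z) = -6*asin(C1*exp(-7*z/16))/7 + 6*pi/7
 u(z) = 6*asin(C1*exp(-7*z/16))/7


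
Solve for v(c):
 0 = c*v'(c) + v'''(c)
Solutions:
 v(c) = C1 + Integral(C2*airyai(-c) + C3*airybi(-c), c)


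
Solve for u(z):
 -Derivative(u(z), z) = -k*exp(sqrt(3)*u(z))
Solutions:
 u(z) = sqrt(3)*(2*log(-1/(C1 + k*z)) - log(3))/6


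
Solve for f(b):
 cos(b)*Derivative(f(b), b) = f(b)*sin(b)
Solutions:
 f(b) = C1/cos(b)


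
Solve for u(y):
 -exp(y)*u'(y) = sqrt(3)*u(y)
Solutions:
 u(y) = C1*exp(sqrt(3)*exp(-y))


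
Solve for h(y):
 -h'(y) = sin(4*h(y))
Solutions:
 h(y) = -acos((-C1 - exp(8*y))/(C1 - exp(8*y)))/4 + pi/2
 h(y) = acos((-C1 - exp(8*y))/(C1 - exp(8*y)))/4


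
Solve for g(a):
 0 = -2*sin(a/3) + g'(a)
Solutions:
 g(a) = C1 - 6*cos(a/3)


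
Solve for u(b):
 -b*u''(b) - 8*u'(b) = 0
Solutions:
 u(b) = C1 + C2/b^7


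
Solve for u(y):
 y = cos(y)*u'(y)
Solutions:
 u(y) = C1 + Integral(y/cos(y), y)


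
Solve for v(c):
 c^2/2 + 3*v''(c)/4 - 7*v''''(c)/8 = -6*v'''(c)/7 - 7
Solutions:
 v(c) = C1 + C2*c + C3*exp(c*(24 - sqrt(2634))/49) + C4*exp(c*(24 + sqrt(2634))/49) - c^4/18 + 16*c^3/63 - 2785*c^2/441


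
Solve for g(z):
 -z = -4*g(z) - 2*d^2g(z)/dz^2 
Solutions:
 g(z) = C1*sin(sqrt(2)*z) + C2*cos(sqrt(2)*z) + z/4


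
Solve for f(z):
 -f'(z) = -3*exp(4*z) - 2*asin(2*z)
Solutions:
 f(z) = C1 + 2*z*asin(2*z) + sqrt(1 - 4*z^2) + 3*exp(4*z)/4


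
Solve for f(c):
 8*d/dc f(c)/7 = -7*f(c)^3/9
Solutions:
 f(c) = -6*sqrt(-1/(C1 - 49*c))
 f(c) = 6*sqrt(-1/(C1 - 49*c))


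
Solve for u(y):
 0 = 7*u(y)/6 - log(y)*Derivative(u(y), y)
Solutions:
 u(y) = C1*exp(7*li(y)/6)


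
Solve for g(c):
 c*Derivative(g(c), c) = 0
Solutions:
 g(c) = C1


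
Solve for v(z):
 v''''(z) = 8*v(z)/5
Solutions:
 v(z) = C1*exp(-10^(3/4)*z/5) + C2*exp(10^(3/4)*z/5) + C3*sin(10^(3/4)*z/5) + C4*cos(10^(3/4)*z/5)


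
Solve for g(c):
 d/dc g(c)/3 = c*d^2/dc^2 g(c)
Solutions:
 g(c) = C1 + C2*c^(4/3)


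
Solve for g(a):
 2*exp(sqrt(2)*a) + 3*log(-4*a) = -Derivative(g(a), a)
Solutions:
 g(a) = C1 - 3*a*log(-a) + 3*a*(1 - 2*log(2)) - sqrt(2)*exp(sqrt(2)*a)


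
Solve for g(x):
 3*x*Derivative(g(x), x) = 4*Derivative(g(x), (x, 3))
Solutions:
 g(x) = C1 + Integral(C2*airyai(6^(1/3)*x/2) + C3*airybi(6^(1/3)*x/2), x)


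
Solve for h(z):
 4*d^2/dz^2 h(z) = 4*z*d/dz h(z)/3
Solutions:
 h(z) = C1 + C2*erfi(sqrt(6)*z/6)


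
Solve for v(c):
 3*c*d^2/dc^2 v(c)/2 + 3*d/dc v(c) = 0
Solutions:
 v(c) = C1 + C2/c


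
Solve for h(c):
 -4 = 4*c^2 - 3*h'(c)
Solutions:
 h(c) = C1 + 4*c^3/9 + 4*c/3


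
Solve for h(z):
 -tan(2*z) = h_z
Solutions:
 h(z) = C1 + log(cos(2*z))/2


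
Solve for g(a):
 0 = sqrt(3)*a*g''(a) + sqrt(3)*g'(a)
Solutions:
 g(a) = C1 + C2*log(a)


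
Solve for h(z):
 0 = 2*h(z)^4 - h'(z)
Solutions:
 h(z) = (-1/(C1 + 6*z))^(1/3)
 h(z) = (-1/(C1 + 2*z))^(1/3)*(-3^(2/3) - 3*3^(1/6)*I)/6
 h(z) = (-1/(C1 + 2*z))^(1/3)*(-3^(2/3) + 3*3^(1/6)*I)/6


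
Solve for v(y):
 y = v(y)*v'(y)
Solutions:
 v(y) = -sqrt(C1 + y^2)
 v(y) = sqrt(C1 + y^2)


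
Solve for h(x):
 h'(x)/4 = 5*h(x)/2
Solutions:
 h(x) = C1*exp(10*x)


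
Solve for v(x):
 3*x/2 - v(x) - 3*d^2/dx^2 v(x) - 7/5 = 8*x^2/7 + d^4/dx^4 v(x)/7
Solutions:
 v(x) = C1*sin(sqrt(2)*x*sqrt(21 - sqrt(413))/2) + C2*sin(sqrt(2)*x*sqrt(sqrt(413) + 21)/2) + C3*cos(sqrt(2)*x*sqrt(21 - sqrt(413))/2) + C4*cos(sqrt(2)*x*sqrt(sqrt(413) + 21)/2) - 8*x^2/7 + 3*x/2 + 191/35


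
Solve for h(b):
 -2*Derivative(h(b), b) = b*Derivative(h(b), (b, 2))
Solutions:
 h(b) = C1 + C2/b


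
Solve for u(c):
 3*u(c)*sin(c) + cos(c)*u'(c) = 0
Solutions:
 u(c) = C1*cos(c)^3


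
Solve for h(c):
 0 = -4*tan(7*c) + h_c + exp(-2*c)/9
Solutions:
 h(c) = C1 + 2*log(tan(7*c)^2 + 1)/7 + exp(-2*c)/18


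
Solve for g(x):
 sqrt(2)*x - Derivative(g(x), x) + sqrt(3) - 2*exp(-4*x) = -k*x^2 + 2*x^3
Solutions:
 g(x) = C1 + k*x^3/3 - x^4/2 + sqrt(2)*x^2/2 + sqrt(3)*x + exp(-4*x)/2


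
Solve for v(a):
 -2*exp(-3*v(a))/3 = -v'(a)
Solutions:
 v(a) = log(C1 + 2*a)/3
 v(a) = log((-1 - sqrt(3)*I)*(C1 + 2*a)^(1/3)/2)
 v(a) = log((-1 + sqrt(3)*I)*(C1 + 2*a)^(1/3)/2)


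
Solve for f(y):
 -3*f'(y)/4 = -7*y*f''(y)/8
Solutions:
 f(y) = C1 + C2*y^(13/7)


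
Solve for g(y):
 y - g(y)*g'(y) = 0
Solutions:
 g(y) = -sqrt(C1 + y^2)
 g(y) = sqrt(C1 + y^2)


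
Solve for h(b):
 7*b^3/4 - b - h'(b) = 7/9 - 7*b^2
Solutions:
 h(b) = C1 + 7*b^4/16 + 7*b^3/3 - b^2/2 - 7*b/9


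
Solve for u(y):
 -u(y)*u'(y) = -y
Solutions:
 u(y) = -sqrt(C1 + y^2)
 u(y) = sqrt(C1 + y^2)


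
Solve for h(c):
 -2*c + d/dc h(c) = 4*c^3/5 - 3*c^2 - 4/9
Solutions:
 h(c) = C1 + c^4/5 - c^3 + c^2 - 4*c/9


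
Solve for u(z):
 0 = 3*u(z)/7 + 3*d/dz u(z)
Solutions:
 u(z) = C1*exp(-z/7)


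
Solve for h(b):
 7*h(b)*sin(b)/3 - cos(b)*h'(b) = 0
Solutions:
 h(b) = C1/cos(b)^(7/3)


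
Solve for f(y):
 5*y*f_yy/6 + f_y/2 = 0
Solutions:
 f(y) = C1 + C2*y^(2/5)


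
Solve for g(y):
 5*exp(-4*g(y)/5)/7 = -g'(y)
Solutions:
 g(y) = 5*log(-I*(C1 - 4*y/7)^(1/4))
 g(y) = 5*log(I*(C1 - 4*y/7)^(1/4))
 g(y) = 5*log(-(C1 - 4*y/7)^(1/4))
 g(y) = 5*log(C1 - 4*y/7)/4


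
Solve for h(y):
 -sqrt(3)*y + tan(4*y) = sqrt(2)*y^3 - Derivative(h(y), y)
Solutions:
 h(y) = C1 + sqrt(2)*y^4/4 + sqrt(3)*y^2/2 + log(cos(4*y))/4


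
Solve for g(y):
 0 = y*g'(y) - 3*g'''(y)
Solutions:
 g(y) = C1 + Integral(C2*airyai(3^(2/3)*y/3) + C3*airybi(3^(2/3)*y/3), y)


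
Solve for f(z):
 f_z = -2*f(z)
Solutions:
 f(z) = C1*exp(-2*z)


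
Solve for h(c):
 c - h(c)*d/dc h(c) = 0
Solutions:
 h(c) = -sqrt(C1 + c^2)
 h(c) = sqrt(C1 + c^2)


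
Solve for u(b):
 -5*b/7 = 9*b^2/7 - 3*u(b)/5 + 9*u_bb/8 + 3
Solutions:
 u(b) = C1*exp(-2*sqrt(30)*b/15) + C2*exp(2*sqrt(30)*b/15) + 15*b^2/7 + 25*b/21 + 365/28


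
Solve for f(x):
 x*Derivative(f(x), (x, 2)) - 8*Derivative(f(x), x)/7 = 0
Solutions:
 f(x) = C1 + C2*x^(15/7)


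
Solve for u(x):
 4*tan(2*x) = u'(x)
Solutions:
 u(x) = C1 - 2*log(cos(2*x))


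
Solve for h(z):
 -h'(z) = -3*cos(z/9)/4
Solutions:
 h(z) = C1 + 27*sin(z/9)/4


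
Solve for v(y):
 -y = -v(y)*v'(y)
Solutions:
 v(y) = -sqrt(C1 + y^2)
 v(y) = sqrt(C1 + y^2)


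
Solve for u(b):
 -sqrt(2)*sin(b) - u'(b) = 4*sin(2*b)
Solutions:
 u(b) = C1 - 4*sin(b)^2 + sqrt(2)*cos(b)


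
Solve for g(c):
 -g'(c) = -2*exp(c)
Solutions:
 g(c) = C1 + 2*exp(c)


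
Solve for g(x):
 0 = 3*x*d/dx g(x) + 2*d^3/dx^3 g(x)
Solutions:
 g(x) = C1 + Integral(C2*airyai(-2^(2/3)*3^(1/3)*x/2) + C3*airybi(-2^(2/3)*3^(1/3)*x/2), x)


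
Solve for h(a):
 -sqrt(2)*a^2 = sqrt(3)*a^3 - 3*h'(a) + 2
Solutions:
 h(a) = C1 + sqrt(3)*a^4/12 + sqrt(2)*a^3/9 + 2*a/3


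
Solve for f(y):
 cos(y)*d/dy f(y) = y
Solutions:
 f(y) = C1 + Integral(y/cos(y), y)


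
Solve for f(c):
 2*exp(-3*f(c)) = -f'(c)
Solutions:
 f(c) = log(C1 - 6*c)/3
 f(c) = log((-3^(1/3) - 3^(5/6)*I)*(C1 - 2*c)^(1/3)/2)
 f(c) = log((-3^(1/3) + 3^(5/6)*I)*(C1 - 2*c)^(1/3)/2)


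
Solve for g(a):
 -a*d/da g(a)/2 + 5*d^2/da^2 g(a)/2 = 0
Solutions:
 g(a) = C1 + C2*erfi(sqrt(10)*a/10)


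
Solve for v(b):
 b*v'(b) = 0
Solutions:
 v(b) = C1


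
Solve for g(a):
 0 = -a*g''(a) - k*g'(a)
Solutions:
 g(a) = C1 + a^(1 - re(k))*(C2*sin(log(a)*Abs(im(k))) + C3*cos(log(a)*im(k)))


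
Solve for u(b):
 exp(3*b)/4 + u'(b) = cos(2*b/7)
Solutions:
 u(b) = C1 - exp(3*b)/12 + 7*sin(2*b/7)/2


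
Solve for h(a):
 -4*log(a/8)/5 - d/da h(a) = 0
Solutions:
 h(a) = C1 - 4*a*log(a)/5 + 4*a/5 + 12*a*log(2)/5


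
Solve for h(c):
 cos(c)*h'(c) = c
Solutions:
 h(c) = C1 + Integral(c/cos(c), c)


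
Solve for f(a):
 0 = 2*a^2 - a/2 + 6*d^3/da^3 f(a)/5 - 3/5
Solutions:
 f(a) = C1 + C2*a + C3*a^2 - a^5/36 + 5*a^4/288 + a^3/12


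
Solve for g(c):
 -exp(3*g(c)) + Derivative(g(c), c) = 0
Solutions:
 g(c) = log(-1/(C1 + 3*c))/3
 g(c) = log((-1/(C1 + c))^(1/3)*(-3^(2/3) - 3*3^(1/6)*I)/6)
 g(c) = log((-1/(C1 + c))^(1/3)*(-3^(2/3) + 3*3^(1/6)*I)/6)


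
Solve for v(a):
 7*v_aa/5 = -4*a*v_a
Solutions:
 v(a) = C1 + C2*erf(sqrt(70)*a/7)


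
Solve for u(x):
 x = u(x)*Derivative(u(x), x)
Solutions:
 u(x) = -sqrt(C1 + x^2)
 u(x) = sqrt(C1 + x^2)


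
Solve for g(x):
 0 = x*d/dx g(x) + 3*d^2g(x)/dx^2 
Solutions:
 g(x) = C1 + C2*erf(sqrt(6)*x/6)


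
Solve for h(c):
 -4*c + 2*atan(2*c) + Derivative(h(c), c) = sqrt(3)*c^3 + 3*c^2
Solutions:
 h(c) = C1 + sqrt(3)*c^4/4 + c^3 + 2*c^2 - 2*c*atan(2*c) + log(4*c^2 + 1)/2


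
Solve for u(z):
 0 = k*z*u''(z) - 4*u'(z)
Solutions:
 u(z) = C1 + z^(((re(k) + 4)*re(k) + im(k)^2)/(re(k)^2 + im(k)^2))*(C2*sin(4*log(z)*Abs(im(k))/(re(k)^2 + im(k)^2)) + C3*cos(4*log(z)*im(k)/(re(k)^2 + im(k)^2)))


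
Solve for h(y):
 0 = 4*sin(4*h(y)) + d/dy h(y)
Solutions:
 h(y) = -acos((-C1 - exp(32*y))/(C1 - exp(32*y)))/4 + pi/2
 h(y) = acos((-C1 - exp(32*y))/(C1 - exp(32*y)))/4


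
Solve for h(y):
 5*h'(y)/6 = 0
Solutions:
 h(y) = C1


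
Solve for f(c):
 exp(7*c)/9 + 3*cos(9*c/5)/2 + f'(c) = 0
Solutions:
 f(c) = C1 - exp(7*c)/63 - 5*sin(9*c/5)/6


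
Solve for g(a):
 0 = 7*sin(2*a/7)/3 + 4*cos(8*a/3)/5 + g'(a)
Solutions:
 g(a) = C1 - 3*sin(8*a/3)/10 + 49*cos(2*a/7)/6


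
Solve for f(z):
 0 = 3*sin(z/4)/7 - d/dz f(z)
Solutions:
 f(z) = C1 - 12*cos(z/4)/7


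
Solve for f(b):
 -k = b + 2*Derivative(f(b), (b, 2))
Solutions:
 f(b) = C1 + C2*b - b^3/12 - b^2*k/4


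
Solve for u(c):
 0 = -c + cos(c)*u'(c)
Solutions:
 u(c) = C1 + Integral(c/cos(c), c)


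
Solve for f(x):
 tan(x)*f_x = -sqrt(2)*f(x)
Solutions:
 f(x) = C1/sin(x)^(sqrt(2))


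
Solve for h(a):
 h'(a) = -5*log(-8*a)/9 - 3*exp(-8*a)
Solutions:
 h(a) = C1 - 5*a*log(-a)/9 + 5*a*(1 - 3*log(2))/9 + 3*exp(-8*a)/8


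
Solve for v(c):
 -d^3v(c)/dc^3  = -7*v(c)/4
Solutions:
 v(c) = C3*exp(14^(1/3)*c/2) + (C1*sin(14^(1/3)*sqrt(3)*c/4) + C2*cos(14^(1/3)*sqrt(3)*c/4))*exp(-14^(1/3)*c/4)


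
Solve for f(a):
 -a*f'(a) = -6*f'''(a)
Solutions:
 f(a) = C1 + Integral(C2*airyai(6^(2/3)*a/6) + C3*airybi(6^(2/3)*a/6), a)


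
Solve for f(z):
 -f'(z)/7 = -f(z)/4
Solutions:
 f(z) = C1*exp(7*z/4)


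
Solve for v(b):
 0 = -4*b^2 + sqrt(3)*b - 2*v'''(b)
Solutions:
 v(b) = C1 + C2*b + C3*b^2 - b^5/30 + sqrt(3)*b^4/48


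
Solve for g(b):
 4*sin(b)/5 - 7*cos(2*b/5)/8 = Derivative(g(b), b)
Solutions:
 g(b) = C1 - 35*sin(2*b/5)/16 - 4*cos(b)/5


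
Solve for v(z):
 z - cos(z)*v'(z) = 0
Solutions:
 v(z) = C1 + Integral(z/cos(z), z)


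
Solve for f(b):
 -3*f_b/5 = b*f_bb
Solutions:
 f(b) = C1 + C2*b^(2/5)


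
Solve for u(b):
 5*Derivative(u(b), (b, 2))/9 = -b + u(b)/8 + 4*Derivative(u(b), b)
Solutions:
 u(b) = C1*exp(3*b*(24 - sqrt(586))/20) + C2*exp(3*b*(24 + sqrt(586))/20) + 8*b - 256


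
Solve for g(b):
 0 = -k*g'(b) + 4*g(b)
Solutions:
 g(b) = C1*exp(4*b/k)


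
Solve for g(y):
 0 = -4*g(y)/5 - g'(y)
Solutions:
 g(y) = C1*exp(-4*y/5)


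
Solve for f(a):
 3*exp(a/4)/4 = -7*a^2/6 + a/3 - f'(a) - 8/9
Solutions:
 f(a) = C1 - 7*a^3/18 + a^2/6 - 8*a/9 - 3*exp(a/4)


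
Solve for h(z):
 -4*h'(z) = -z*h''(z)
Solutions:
 h(z) = C1 + C2*z^5


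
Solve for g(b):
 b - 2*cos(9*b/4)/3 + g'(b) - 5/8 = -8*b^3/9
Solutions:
 g(b) = C1 - 2*b^4/9 - b^2/2 + 5*b/8 + 8*sin(9*b/4)/27


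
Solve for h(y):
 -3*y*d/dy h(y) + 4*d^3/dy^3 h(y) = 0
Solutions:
 h(y) = C1 + Integral(C2*airyai(6^(1/3)*y/2) + C3*airybi(6^(1/3)*y/2), y)


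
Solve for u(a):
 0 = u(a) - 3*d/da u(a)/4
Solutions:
 u(a) = C1*exp(4*a/3)


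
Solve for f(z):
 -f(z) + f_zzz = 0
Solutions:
 f(z) = C3*exp(z) + (C1*sin(sqrt(3)*z/2) + C2*cos(sqrt(3)*z/2))*exp(-z/2)


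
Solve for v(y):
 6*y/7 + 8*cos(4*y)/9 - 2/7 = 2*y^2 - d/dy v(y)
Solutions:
 v(y) = C1 + 2*y^3/3 - 3*y^2/7 + 2*y/7 - 2*sin(4*y)/9


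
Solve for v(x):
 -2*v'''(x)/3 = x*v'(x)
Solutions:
 v(x) = C1 + Integral(C2*airyai(-2^(2/3)*3^(1/3)*x/2) + C3*airybi(-2^(2/3)*3^(1/3)*x/2), x)


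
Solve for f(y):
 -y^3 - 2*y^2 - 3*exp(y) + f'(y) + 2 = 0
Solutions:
 f(y) = C1 + y^4/4 + 2*y^3/3 - 2*y + 3*exp(y)


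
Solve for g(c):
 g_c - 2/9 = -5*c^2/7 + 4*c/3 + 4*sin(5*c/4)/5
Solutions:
 g(c) = C1 - 5*c^3/21 + 2*c^2/3 + 2*c/9 - 16*cos(5*c/4)/25


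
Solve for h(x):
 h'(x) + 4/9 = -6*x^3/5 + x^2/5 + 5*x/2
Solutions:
 h(x) = C1 - 3*x^4/10 + x^3/15 + 5*x^2/4 - 4*x/9


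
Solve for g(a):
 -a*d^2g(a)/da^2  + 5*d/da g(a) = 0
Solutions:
 g(a) = C1 + C2*a^6


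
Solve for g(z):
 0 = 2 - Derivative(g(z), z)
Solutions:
 g(z) = C1 + 2*z


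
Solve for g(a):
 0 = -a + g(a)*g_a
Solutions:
 g(a) = -sqrt(C1 + a^2)
 g(a) = sqrt(C1 + a^2)


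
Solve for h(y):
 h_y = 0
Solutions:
 h(y) = C1


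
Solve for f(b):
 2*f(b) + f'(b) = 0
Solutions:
 f(b) = C1*exp(-2*b)


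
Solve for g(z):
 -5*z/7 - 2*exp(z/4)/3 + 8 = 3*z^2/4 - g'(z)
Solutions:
 g(z) = C1 + z^3/4 + 5*z^2/14 - 8*z + 8*exp(z/4)/3


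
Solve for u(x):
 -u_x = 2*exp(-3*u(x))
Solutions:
 u(x) = log(C1 - 6*x)/3
 u(x) = log((-3^(1/3) - 3^(5/6)*I)*(C1 - 2*x)^(1/3)/2)
 u(x) = log((-3^(1/3) + 3^(5/6)*I)*(C1 - 2*x)^(1/3)/2)


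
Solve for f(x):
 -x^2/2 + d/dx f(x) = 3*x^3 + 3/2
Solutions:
 f(x) = C1 + 3*x^4/4 + x^3/6 + 3*x/2


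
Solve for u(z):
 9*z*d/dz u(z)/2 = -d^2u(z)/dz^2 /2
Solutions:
 u(z) = C1 + C2*erf(3*sqrt(2)*z/2)


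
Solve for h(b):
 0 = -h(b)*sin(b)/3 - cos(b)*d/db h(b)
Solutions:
 h(b) = C1*cos(b)^(1/3)


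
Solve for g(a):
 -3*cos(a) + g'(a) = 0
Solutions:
 g(a) = C1 + 3*sin(a)


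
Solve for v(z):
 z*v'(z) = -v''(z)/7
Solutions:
 v(z) = C1 + C2*erf(sqrt(14)*z/2)


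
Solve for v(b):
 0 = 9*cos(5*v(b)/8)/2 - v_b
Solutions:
 -9*b/2 - 4*log(sin(5*v(b)/8) - 1)/5 + 4*log(sin(5*v(b)/8) + 1)/5 = C1


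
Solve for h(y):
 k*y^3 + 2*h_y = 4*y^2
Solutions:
 h(y) = C1 - k*y^4/8 + 2*y^3/3


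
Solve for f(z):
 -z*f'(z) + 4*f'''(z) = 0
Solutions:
 f(z) = C1 + Integral(C2*airyai(2^(1/3)*z/2) + C3*airybi(2^(1/3)*z/2), z)


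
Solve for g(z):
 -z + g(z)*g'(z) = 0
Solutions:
 g(z) = -sqrt(C1 + z^2)
 g(z) = sqrt(C1 + z^2)


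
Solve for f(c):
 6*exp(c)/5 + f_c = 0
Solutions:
 f(c) = C1 - 6*exp(c)/5


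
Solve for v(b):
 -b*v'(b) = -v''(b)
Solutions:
 v(b) = C1 + C2*erfi(sqrt(2)*b/2)


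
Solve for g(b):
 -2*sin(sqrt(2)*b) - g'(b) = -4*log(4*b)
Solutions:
 g(b) = C1 + 4*b*log(b) - 4*b + 8*b*log(2) + sqrt(2)*cos(sqrt(2)*b)


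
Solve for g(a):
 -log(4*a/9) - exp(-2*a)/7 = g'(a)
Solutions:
 g(a) = C1 - a*log(a) + a*(-2*log(2) + 1 + 2*log(3)) + exp(-2*a)/14


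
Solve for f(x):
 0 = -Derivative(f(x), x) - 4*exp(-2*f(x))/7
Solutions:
 f(x) = log(-sqrt(C1 - 56*x)) - log(7)
 f(x) = log(C1 - 56*x)/2 - log(7)


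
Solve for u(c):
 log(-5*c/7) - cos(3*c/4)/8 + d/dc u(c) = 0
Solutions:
 u(c) = C1 - c*log(-c) - c*log(5) + c + c*log(7) + sin(3*c/4)/6


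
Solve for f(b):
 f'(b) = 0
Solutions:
 f(b) = C1


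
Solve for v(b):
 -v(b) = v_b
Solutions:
 v(b) = C1*exp(-b)


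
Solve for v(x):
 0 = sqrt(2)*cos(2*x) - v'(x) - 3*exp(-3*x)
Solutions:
 v(x) = C1 + sqrt(2)*sin(2*x)/2 + exp(-3*x)


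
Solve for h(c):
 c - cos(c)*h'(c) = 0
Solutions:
 h(c) = C1 + Integral(c/cos(c), c)


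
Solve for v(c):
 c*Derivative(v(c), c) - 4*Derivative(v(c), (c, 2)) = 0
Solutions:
 v(c) = C1 + C2*erfi(sqrt(2)*c/4)


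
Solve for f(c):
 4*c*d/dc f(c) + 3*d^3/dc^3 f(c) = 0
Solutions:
 f(c) = C1 + Integral(C2*airyai(-6^(2/3)*c/3) + C3*airybi(-6^(2/3)*c/3), c)


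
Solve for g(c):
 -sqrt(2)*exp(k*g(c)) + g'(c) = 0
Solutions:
 g(c) = Piecewise((log(-1/(C1*k + sqrt(2)*c*k))/k, Ne(k, 0)), (nan, True))
 g(c) = Piecewise((C1 + sqrt(2)*c, Eq(k, 0)), (nan, True))


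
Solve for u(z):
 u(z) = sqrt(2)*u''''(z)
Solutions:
 u(z) = C1*exp(-2^(7/8)*z/2) + C2*exp(2^(7/8)*z/2) + C3*sin(2^(7/8)*z/2) + C4*cos(2^(7/8)*z/2)


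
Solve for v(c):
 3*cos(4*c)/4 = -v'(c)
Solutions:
 v(c) = C1 - 3*sin(4*c)/16


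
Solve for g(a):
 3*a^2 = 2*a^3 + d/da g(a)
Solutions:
 g(a) = C1 - a^4/2 + a^3


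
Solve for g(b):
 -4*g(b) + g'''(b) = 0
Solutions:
 g(b) = C3*exp(2^(2/3)*b) + (C1*sin(2^(2/3)*sqrt(3)*b/2) + C2*cos(2^(2/3)*sqrt(3)*b/2))*exp(-2^(2/3)*b/2)


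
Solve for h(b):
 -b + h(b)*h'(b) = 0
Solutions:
 h(b) = -sqrt(C1 + b^2)
 h(b) = sqrt(C1 + b^2)


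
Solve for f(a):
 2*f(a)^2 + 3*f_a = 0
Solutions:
 f(a) = 3/(C1 + 2*a)


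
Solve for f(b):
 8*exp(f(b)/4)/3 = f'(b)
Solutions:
 f(b) = 4*log(-1/(C1 + 8*b)) + 4*log(12)


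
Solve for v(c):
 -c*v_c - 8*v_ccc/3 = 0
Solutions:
 v(c) = C1 + Integral(C2*airyai(-3^(1/3)*c/2) + C3*airybi(-3^(1/3)*c/2), c)


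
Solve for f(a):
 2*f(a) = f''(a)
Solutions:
 f(a) = C1*exp(-sqrt(2)*a) + C2*exp(sqrt(2)*a)


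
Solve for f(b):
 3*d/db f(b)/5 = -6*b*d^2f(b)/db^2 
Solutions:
 f(b) = C1 + C2*b^(9/10)


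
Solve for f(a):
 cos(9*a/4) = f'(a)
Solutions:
 f(a) = C1 + 4*sin(9*a/4)/9


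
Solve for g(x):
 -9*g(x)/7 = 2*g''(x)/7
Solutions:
 g(x) = C1*sin(3*sqrt(2)*x/2) + C2*cos(3*sqrt(2)*x/2)


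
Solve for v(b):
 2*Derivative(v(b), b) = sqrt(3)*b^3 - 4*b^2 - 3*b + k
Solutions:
 v(b) = C1 + sqrt(3)*b^4/8 - 2*b^3/3 - 3*b^2/4 + b*k/2


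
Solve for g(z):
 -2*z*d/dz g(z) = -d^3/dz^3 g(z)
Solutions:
 g(z) = C1 + Integral(C2*airyai(2^(1/3)*z) + C3*airybi(2^(1/3)*z), z)


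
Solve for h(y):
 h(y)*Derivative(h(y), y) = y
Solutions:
 h(y) = -sqrt(C1 + y^2)
 h(y) = sqrt(C1 + y^2)


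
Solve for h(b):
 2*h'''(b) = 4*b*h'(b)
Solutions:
 h(b) = C1 + Integral(C2*airyai(2^(1/3)*b) + C3*airybi(2^(1/3)*b), b)


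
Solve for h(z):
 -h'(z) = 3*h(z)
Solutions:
 h(z) = C1*exp(-3*z)


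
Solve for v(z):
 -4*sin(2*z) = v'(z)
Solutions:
 v(z) = C1 + 2*cos(2*z)


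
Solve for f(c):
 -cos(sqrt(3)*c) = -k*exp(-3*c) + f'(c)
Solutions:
 f(c) = C1 - k*exp(-3*c)/3 - sqrt(3)*sin(sqrt(3)*c)/3


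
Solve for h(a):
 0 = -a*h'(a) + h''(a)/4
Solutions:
 h(a) = C1 + C2*erfi(sqrt(2)*a)


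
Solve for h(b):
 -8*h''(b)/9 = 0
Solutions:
 h(b) = C1 + C2*b


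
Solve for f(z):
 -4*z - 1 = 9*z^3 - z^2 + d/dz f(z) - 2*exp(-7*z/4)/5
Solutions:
 f(z) = C1 - 9*z^4/4 + z^3/3 - 2*z^2 - z - 8*exp(-7*z/4)/35


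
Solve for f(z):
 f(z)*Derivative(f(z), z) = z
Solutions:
 f(z) = -sqrt(C1 + z^2)
 f(z) = sqrt(C1 + z^2)


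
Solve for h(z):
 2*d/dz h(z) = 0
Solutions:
 h(z) = C1


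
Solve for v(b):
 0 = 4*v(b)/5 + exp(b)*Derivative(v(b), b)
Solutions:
 v(b) = C1*exp(4*exp(-b)/5)


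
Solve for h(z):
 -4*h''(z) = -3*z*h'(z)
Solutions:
 h(z) = C1 + C2*erfi(sqrt(6)*z/4)


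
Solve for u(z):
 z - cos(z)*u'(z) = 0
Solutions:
 u(z) = C1 + Integral(z/cos(z), z)


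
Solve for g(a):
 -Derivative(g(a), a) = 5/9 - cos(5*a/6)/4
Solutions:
 g(a) = C1 - 5*a/9 + 3*sin(5*a/6)/10


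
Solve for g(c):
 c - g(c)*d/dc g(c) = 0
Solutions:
 g(c) = -sqrt(C1 + c^2)
 g(c) = sqrt(C1 + c^2)


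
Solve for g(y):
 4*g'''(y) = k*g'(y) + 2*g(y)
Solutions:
 g(y) = C1*exp(y*(k/((-3^(1/3) + 3^(5/6)*I)*(sqrt(3)*sqrt(108 - k^3) + 18)^(1/3)) - 3^(1/3)*(sqrt(3)*sqrt(108 - k^3) + 18)^(1/3)/12 + 3^(5/6)*I*(sqrt(3)*sqrt(108 - k^3) + 18)^(1/3)/12)) + C2*exp(-y*(k/((3^(1/3) + 3^(5/6)*I)*(sqrt(3)*sqrt(108 - k^3) + 18)^(1/3)) + 3^(1/3)*(sqrt(3)*sqrt(108 - k^3) + 18)^(1/3)/12 + 3^(5/6)*I*(sqrt(3)*sqrt(108 - k^3) + 18)^(1/3)/12)) + C3*exp(3^(1/3)*y*(3^(1/3)*k/(sqrt(3)*sqrt(108 - k^3) + 18)^(1/3) + (sqrt(3)*sqrt(108 - k^3) + 18)^(1/3))/6)


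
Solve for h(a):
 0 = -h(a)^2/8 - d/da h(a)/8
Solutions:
 h(a) = 1/(C1 + a)


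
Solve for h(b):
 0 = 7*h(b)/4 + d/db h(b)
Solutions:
 h(b) = C1*exp(-7*b/4)


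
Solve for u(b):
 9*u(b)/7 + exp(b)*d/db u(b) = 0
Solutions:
 u(b) = C1*exp(9*exp(-b)/7)


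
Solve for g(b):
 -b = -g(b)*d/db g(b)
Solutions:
 g(b) = -sqrt(C1 + b^2)
 g(b) = sqrt(C1 + b^2)


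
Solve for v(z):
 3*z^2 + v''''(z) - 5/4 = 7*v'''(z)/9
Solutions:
 v(z) = C1 + C2*z + C3*z^2 + C4*exp(7*z/9) + 9*z^5/140 + 81*z^4/196 + 5097*z^3/2744


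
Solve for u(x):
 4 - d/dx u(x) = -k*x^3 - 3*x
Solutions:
 u(x) = C1 + k*x^4/4 + 3*x^2/2 + 4*x


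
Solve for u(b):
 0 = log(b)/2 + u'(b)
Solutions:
 u(b) = C1 - b*log(b)/2 + b/2


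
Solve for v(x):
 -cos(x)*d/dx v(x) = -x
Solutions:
 v(x) = C1 + Integral(x/cos(x), x)


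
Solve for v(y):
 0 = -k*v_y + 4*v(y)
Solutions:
 v(y) = C1*exp(4*y/k)


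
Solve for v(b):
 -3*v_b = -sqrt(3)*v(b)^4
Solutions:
 v(b) = (-1/(C1 + sqrt(3)*b))^(1/3)
 v(b) = (-1/(C1 + sqrt(3)*b))^(1/3)*(-1 - sqrt(3)*I)/2
 v(b) = (-1/(C1 + sqrt(3)*b))^(1/3)*(-1 + sqrt(3)*I)/2


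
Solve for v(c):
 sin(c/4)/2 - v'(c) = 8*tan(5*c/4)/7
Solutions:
 v(c) = C1 + 32*log(cos(5*c/4))/35 - 2*cos(c/4)


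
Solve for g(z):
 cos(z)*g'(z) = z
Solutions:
 g(z) = C1 + Integral(z/cos(z), z)


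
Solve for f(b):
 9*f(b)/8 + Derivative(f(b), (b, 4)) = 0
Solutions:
 f(b) = (C1*sin(2^(3/4)*sqrt(3)*b/4) + C2*cos(2^(3/4)*sqrt(3)*b/4))*exp(-2^(3/4)*sqrt(3)*b/4) + (C3*sin(2^(3/4)*sqrt(3)*b/4) + C4*cos(2^(3/4)*sqrt(3)*b/4))*exp(2^(3/4)*sqrt(3)*b/4)


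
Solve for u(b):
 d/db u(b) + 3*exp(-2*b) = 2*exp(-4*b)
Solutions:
 u(b) = C1 + 3*exp(-2*b)/2 - exp(-4*b)/2


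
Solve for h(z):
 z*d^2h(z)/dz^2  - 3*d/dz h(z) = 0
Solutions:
 h(z) = C1 + C2*z^4


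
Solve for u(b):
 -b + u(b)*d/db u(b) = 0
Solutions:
 u(b) = -sqrt(C1 + b^2)
 u(b) = sqrt(C1 + b^2)


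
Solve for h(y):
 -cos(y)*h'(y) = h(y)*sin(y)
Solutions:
 h(y) = C1*cos(y)


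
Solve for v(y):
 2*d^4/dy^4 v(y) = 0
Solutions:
 v(y) = C1 + C2*y + C3*y^2 + C4*y^3


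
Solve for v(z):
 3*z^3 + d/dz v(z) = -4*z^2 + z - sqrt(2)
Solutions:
 v(z) = C1 - 3*z^4/4 - 4*z^3/3 + z^2/2 - sqrt(2)*z


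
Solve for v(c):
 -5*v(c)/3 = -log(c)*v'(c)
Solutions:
 v(c) = C1*exp(5*li(c)/3)


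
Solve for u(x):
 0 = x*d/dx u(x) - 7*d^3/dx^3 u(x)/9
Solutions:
 u(x) = C1 + Integral(C2*airyai(21^(2/3)*x/7) + C3*airybi(21^(2/3)*x/7), x)


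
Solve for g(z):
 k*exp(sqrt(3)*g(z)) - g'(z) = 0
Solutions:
 g(z) = sqrt(3)*(2*log(-1/(C1 + k*z)) - log(3))/6


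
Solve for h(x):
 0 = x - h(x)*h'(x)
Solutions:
 h(x) = -sqrt(C1 + x^2)
 h(x) = sqrt(C1 + x^2)


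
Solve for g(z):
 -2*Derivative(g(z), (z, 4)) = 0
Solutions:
 g(z) = C1 + C2*z + C3*z^2 + C4*z^3


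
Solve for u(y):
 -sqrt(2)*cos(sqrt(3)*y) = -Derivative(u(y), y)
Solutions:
 u(y) = C1 + sqrt(6)*sin(sqrt(3)*y)/3


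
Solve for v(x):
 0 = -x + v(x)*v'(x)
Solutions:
 v(x) = -sqrt(C1 + x^2)
 v(x) = sqrt(C1 + x^2)


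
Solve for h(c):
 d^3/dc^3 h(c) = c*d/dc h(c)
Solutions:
 h(c) = C1 + Integral(C2*airyai(c) + C3*airybi(c), c)


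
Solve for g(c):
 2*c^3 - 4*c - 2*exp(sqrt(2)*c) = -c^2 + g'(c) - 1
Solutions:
 g(c) = C1 + c^4/2 + c^3/3 - 2*c^2 + c - sqrt(2)*exp(sqrt(2)*c)


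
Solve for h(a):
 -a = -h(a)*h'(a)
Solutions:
 h(a) = -sqrt(C1 + a^2)
 h(a) = sqrt(C1 + a^2)


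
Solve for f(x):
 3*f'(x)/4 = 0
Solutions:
 f(x) = C1


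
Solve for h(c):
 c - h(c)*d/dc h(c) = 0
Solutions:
 h(c) = -sqrt(C1 + c^2)
 h(c) = sqrt(C1 + c^2)


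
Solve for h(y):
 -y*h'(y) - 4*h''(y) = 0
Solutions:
 h(y) = C1 + C2*erf(sqrt(2)*y/4)


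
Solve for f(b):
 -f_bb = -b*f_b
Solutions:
 f(b) = C1 + C2*erfi(sqrt(2)*b/2)


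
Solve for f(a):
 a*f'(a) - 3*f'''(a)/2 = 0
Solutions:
 f(a) = C1 + Integral(C2*airyai(2^(1/3)*3^(2/3)*a/3) + C3*airybi(2^(1/3)*3^(2/3)*a/3), a)


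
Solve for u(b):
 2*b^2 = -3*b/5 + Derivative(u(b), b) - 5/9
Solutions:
 u(b) = C1 + 2*b^3/3 + 3*b^2/10 + 5*b/9


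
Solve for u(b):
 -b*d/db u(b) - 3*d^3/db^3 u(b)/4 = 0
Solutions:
 u(b) = C1 + Integral(C2*airyai(-6^(2/3)*b/3) + C3*airybi(-6^(2/3)*b/3), b)


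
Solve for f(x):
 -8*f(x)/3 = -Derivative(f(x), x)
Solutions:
 f(x) = C1*exp(8*x/3)


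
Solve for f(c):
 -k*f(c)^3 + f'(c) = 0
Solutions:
 f(c) = -sqrt(2)*sqrt(-1/(C1 + c*k))/2
 f(c) = sqrt(2)*sqrt(-1/(C1 + c*k))/2


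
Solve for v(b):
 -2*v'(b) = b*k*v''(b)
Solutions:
 v(b) = C1 + b^(((re(k) - 2)*re(k) + im(k)^2)/(re(k)^2 + im(k)^2))*(C2*sin(2*log(b)*Abs(im(k))/(re(k)^2 + im(k)^2)) + C3*cos(2*log(b)*im(k)/(re(k)^2 + im(k)^2)))


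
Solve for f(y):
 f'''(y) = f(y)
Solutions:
 f(y) = C3*exp(y) + (C1*sin(sqrt(3)*y/2) + C2*cos(sqrt(3)*y/2))*exp(-y/2)


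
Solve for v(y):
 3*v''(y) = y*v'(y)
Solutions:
 v(y) = C1 + C2*erfi(sqrt(6)*y/6)


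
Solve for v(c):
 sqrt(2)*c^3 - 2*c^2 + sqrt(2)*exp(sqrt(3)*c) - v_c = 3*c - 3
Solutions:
 v(c) = C1 + sqrt(2)*c^4/4 - 2*c^3/3 - 3*c^2/2 + 3*c + sqrt(6)*exp(sqrt(3)*c)/3


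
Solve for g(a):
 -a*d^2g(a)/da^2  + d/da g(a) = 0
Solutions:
 g(a) = C1 + C2*a^2


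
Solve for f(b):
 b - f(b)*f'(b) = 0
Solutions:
 f(b) = -sqrt(C1 + b^2)
 f(b) = sqrt(C1 + b^2)


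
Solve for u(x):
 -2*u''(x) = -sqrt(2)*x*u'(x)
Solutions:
 u(x) = C1 + C2*erfi(2^(1/4)*x/2)


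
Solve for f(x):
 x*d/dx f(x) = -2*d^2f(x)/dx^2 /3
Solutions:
 f(x) = C1 + C2*erf(sqrt(3)*x/2)


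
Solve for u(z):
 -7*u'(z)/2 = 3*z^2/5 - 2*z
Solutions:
 u(z) = C1 - 2*z^3/35 + 2*z^2/7


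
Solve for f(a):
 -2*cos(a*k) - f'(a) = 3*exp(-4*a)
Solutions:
 f(a) = C1 + 3*exp(-4*a)/4 - 2*sin(a*k)/k


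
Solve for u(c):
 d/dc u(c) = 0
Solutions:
 u(c) = C1


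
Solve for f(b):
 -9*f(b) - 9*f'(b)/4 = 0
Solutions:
 f(b) = C1*exp(-4*b)


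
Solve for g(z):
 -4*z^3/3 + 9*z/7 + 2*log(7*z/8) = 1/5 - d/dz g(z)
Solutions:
 g(z) = C1 + z^4/3 - 9*z^2/14 - 2*z*log(z) - 2*z*log(7) + 11*z/5 + 6*z*log(2)


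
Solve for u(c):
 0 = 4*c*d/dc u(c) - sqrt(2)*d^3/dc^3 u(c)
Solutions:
 u(c) = C1 + Integral(C2*airyai(sqrt(2)*c) + C3*airybi(sqrt(2)*c), c)


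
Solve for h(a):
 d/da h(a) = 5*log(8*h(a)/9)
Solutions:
 -Integral(1/(log(_y) - 2*log(3) + 3*log(2)), (_y, h(a)))/5 = C1 - a


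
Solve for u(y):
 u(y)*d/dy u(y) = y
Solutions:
 u(y) = -sqrt(C1 + y^2)
 u(y) = sqrt(C1 + y^2)


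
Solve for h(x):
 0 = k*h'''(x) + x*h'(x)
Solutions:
 h(x) = C1 + Integral(C2*airyai(x*(-1/k)^(1/3)) + C3*airybi(x*(-1/k)^(1/3)), x)


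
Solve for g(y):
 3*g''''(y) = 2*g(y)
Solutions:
 g(y) = C1*exp(-2^(1/4)*3^(3/4)*y/3) + C2*exp(2^(1/4)*3^(3/4)*y/3) + C3*sin(2^(1/4)*3^(3/4)*y/3) + C4*cos(2^(1/4)*3^(3/4)*y/3)


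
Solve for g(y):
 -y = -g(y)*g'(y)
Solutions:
 g(y) = -sqrt(C1 + y^2)
 g(y) = sqrt(C1 + y^2)


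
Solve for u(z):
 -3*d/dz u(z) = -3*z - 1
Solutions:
 u(z) = C1 + z^2/2 + z/3


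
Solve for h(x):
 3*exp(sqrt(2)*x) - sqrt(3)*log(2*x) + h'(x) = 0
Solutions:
 h(x) = C1 + sqrt(3)*x*log(x) + sqrt(3)*x*(-1 + log(2)) - 3*sqrt(2)*exp(sqrt(2)*x)/2


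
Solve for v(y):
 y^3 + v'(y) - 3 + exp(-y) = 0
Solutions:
 v(y) = C1 - y^4/4 + 3*y + exp(-y)


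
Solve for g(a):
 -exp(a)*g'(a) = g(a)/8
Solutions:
 g(a) = C1*exp(exp(-a)/8)


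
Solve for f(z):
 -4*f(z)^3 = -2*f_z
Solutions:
 f(z) = -sqrt(2)*sqrt(-1/(C1 + 2*z))/2
 f(z) = sqrt(2)*sqrt(-1/(C1 + 2*z))/2


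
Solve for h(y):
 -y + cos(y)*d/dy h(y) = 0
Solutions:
 h(y) = C1 + Integral(y/cos(y), y)


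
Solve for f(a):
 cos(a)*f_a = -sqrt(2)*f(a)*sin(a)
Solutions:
 f(a) = C1*cos(a)^(sqrt(2))


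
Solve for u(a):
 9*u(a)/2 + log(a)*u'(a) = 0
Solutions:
 u(a) = C1*exp(-9*li(a)/2)


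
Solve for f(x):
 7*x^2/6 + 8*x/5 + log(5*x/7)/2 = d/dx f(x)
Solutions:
 f(x) = C1 + 7*x^3/18 + 4*x^2/5 + x*log(x)/2 - x*log(7)/2 - x/2 + x*log(5)/2


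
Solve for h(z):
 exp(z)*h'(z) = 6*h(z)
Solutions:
 h(z) = C1*exp(-6*exp(-z))


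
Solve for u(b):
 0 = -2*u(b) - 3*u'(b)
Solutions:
 u(b) = C1*exp(-2*b/3)


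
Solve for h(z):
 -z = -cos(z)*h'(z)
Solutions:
 h(z) = C1 + Integral(z/cos(z), z)


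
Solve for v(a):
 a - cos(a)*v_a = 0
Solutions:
 v(a) = C1 + Integral(a/cos(a), a)


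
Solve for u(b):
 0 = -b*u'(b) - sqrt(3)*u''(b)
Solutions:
 u(b) = C1 + C2*erf(sqrt(2)*3^(3/4)*b/6)


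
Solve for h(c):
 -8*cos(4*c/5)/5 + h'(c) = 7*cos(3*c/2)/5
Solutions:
 h(c) = C1 + 2*sin(4*c/5) + 14*sin(3*c/2)/15


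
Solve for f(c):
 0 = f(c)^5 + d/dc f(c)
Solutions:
 f(c) = -I*(1/(C1 + 4*c))^(1/4)
 f(c) = I*(1/(C1 + 4*c))^(1/4)
 f(c) = -(1/(C1 + 4*c))^(1/4)
 f(c) = (1/(C1 + 4*c))^(1/4)


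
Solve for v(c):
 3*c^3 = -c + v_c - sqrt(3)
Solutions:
 v(c) = C1 + 3*c^4/4 + c^2/2 + sqrt(3)*c
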